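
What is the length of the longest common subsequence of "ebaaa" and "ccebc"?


LCS of "ebaaa" and "ccebc"
DP table:
           c    c    e    b    c
      0    0    0    0    0    0
  e   0    0    0    1    1    1
  b   0    0    0    1    2    2
  a   0    0    0    1    2    2
  a   0    0    0    1    2    2
  a   0    0    0    1    2    2
LCS length = dp[5][5] = 2

2


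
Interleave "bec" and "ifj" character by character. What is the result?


Interleaving "bec" and "ifj":
  Position 0: 'b' from first, 'i' from second => "bi"
  Position 1: 'e' from first, 'f' from second => "ef"
  Position 2: 'c' from first, 'j' from second => "cj"
Result: biefcj

biefcj


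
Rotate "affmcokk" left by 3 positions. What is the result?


Input: "affmcokk", rotate left by 3
First 3 characters: "aff"
Remaining characters: "mcokk"
Concatenate remaining + first: "mcokk" + "aff" = "mcokkaff"

mcokkaff


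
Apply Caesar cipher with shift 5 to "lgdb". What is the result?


Caesar cipher: shift "lgdb" by 5
  'l' (pos 11) + 5 = pos 16 = 'q'
  'g' (pos 6) + 5 = pos 11 = 'l'
  'd' (pos 3) + 5 = pos 8 = 'i'
  'b' (pos 1) + 5 = pos 6 = 'g'
Result: qlig

qlig


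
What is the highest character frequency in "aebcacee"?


Input: aebcacee
Character counts:
  'a': 2
  'b': 1
  'c': 2
  'e': 3
Maximum frequency: 3

3


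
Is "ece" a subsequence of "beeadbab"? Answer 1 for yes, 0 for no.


Check if "ece" is a subsequence of "beeadbab"
Greedy scan:
  Position 0 ('b'): no match needed
  Position 1 ('e'): matches sub[0] = 'e'
  Position 2 ('e'): no match needed
  Position 3 ('a'): no match needed
  Position 4 ('d'): no match needed
  Position 5 ('b'): no match needed
  Position 6 ('a'): no match needed
  Position 7 ('b'): no match needed
Only matched 1/3 characters => not a subsequence

0


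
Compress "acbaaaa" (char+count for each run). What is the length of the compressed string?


Input: acbaaaa
Runs:
  'a' x 1 => "a1"
  'c' x 1 => "c1"
  'b' x 1 => "b1"
  'a' x 4 => "a4"
Compressed: "a1c1b1a4"
Compressed length: 8

8


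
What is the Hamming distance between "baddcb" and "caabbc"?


Comparing "baddcb" and "caabbc" position by position:
  Position 0: 'b' vs 'c' => differ
  Position 1: 'a' vs 'a' => same
  Position 2: 'd' vs 'a' => differ
  Position 3: 'd' vs 'b' => differ
  Position 4: 'c' vs 'b' => differ
  Position 5: 'b' vs 'c' => differ
Total differences (Hamming distance): 5

5


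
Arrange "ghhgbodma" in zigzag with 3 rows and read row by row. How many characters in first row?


Zigzag "ghhgbodma" into 3 rows:
Placing characters:
  'g' => row 0
  'h' => row 1
  'h' => row 2
  'g' => row 1
  'b' => row 0
  'o' => row 1
  'd' => row 2
  'm' => row 1
  'a' => row 0
Rows:
  Row 0: "gba"
  Row 1: "hgom"
  Row 2: "hd"
First row length: 3

3


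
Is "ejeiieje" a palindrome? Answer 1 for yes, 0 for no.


Input: ejeiieje
Reversed: ejeiieje
  Compare pos 0 ('e') with pos 7 ('e'): match
  Compare pos 1 ('j') with pos 6 ('j'): match
  Compare pos 2 ('e') with pos 5 ('e'): match
  Compare pos 3 ('i') with pos 4 ('i'): match
Result: palindrome

1


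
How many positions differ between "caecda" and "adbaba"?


Comparing "caecda" and "adbaba" position by position:
  Position 0: 'c' vs 'a' => DIFFER
  Position 1: 'a' vs 'd' => DIFFER
  Position 2: 'e' vs 'b' => DIFFER
  Position 3: 'c' vs 'a' => DIFFER
  Position 4: 'd' vs 'b' => DIFFER
  Position 5: 'a' vs 'a' => same
Positions that differ: 5

5


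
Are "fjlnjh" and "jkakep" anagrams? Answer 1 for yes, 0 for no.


Strings: "fjlnjh", "jkakep"
Sorted first:  fhjjln
Sorted second: aejkkp
Differ at position 0: 'f' vs 'a' => not anagrams

0


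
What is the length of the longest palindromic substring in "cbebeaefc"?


Input: "cbebeaefc"
Checking substrings for palindromes:
  [1:4] "beb" (len 3) => palindrome
  [2:5] "ebe" (len 3) => palindrome
  [4:7] "eae" (len 3) => palindrome
Longest palindromic substring: "beb" with length 3

3


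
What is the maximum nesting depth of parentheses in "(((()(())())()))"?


Input: "(((()(())())()))"
Tracking depth:
  Position 0 '(': depth becomes 1
  Position 1 '(': depth becomes 2
  Position 2 '(': depth becomes 3
  Position 3 '(': depth becomes 4
  Position 4 ')': depth becomes 3
  Position 5 '(': depth becomes 4
  Position 6 '(': depth becomes 5
  Position 7 ')': depth becomes 4
  Position 8 ')': depth becomes 3
  Position 9 '(': depth becomes 4
  Position 10 ')': depth becomes 3
  Position 11 ')': depth becomes 2
  Position 12 '(': depth becomes 3
  Position 13 ')': depth becomes 2
  Position 14 ')': depth becomes 1
  Position 15 ')': depth becomes 0
Maximum depth reached: 5

5


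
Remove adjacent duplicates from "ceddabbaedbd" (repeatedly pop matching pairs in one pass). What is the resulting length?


Input: ceddabbaedbd
Stack-based adjacent duplicate removal:
  Read 'c': push. Stack: c
  Read 'e': push. Stack: ce
  Read 'd': push. Stack: ced
  Read 'd': matches stack top 'd' => pop. Stack: ce
  Read 'a': push. Stack: cea
  Read 'b': push. Stack: ceab
  Read 'b': matches stack top 'b' => pop. Stack: cea
  Read 'a': matches stack top 'a' => pop. Stack: ce
  Read 'e': matches stack top 'e' => pop. Stack: c
  Read 'd': push. Stack: cd
  Read 'b': push. Stack: cdb
  Read 'd': push. Stack: cdbd
Final stack: "cdbd" (length 4)

4


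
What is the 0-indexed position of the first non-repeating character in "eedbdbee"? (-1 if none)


Input: eedbdbee
Character frequencies:
  'b': 2
  'd': 2
  'e': 4
Scanning left to right for freq == 1:
  Position 0 ('e'): freq=4, skip
  Position 1 ('e'): freq=4, skip
  Position 2 ('d'): freq=2, skip
  Position 3 ('b'): freq=2, skip
  Position 4 ('d'): freq=2, skip
  Position 5 ('b'): freq=2, skip
  Position 6 ('e'): freq=4, skip
  Position 7 ('e'): freq=4, skip
  No unique character found => answer = -1

-1


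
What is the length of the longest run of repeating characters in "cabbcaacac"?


Input: "cabbcaacac"
Scanning for longest run:
  Position 1 ('a'): new char, reset run to 1
  Position 2 ('b'): new char, reset run to 1
  Position 3 ('b'): continues run of 'b', length=2
  Position 4 ('c'): new char, reset run to 1
  Position 5 ('a'): new char, reset run to 1
  Position 6 ('a'): continues run of 'a', length=2
  Position 7 ('c'): new char, reset run to 1
  Position 8 ('a'): new char, reset run to 1
  Position 9 ('c'): new char, reset run to 1
Longest run: 'b' with length 2

2


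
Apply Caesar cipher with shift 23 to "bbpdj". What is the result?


Caesar cipher: shift "bbpdj" by 23
  'b' (pos 1) + 23 = pos 24 = 'y'
  'b' (pos 1) + 23 = pos 24 = 'y'
  'p' (pos 15) + 23 = pos 12 = 'm'
  'd' (pos 3) + 23 = pos 0 = 'a'
  'j' (pos 9) + 23 = pos 6 = 'g'
Result: yymag

yymag


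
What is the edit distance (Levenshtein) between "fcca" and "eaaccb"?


Computing edit distance: "fcca" -> "eaaccb"
DP table:
           e    a    a    c    c    b
      0    1    2    3    4    5    6
  f   1    1    2    3    4    5    6
  c   2    2    2    3    3    4    5
  c   3    3    3    3    3    3    4
  a   4    4    3    3    4    4    4
Edit distance = dp[4][6] = 4

4


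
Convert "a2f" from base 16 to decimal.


Input: "a2f" in base 16
Positional expansion:
  Digit 'a' (value 10) x 16^2 = 2560
  Digit '2' (value 2) x 16^1 = 32
  Digit 'f' (value 15) x 16^0 = 15
Sum = 2607

2607


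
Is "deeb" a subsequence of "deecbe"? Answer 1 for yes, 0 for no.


Check if "deeb" is a subsequence of "deecbe"
Greedy scan:
  Position 0 ('d'): matches sub[0] = 'd'
  Position 1 ('e'): matches sub[1] = 'e'
  Position 2 ('e'): matches sub[2] = 'e'
  Position 3 ('c'): no match needed
  Position 4 ('b'): matches sub[3] = 'b'
  Position 5 ('e'): no match needed
All 4 characters matched => is a subsequence

1


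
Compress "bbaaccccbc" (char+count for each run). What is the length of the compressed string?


Input: bbaaccccbc
Runs:
  'b' x 2 => "b2"
  'a' x 2 => "a2"
  'c' x 4 => "c4"
  'b' x 1 => "b1"
  'c' x 1 => "c1"
Compressed: "b2a2c4b1c1"
Compressed length: 10

10


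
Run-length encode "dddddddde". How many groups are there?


Input: dddddddde
Scanning for consecutive runs:
  Group 1: 'd' x 8 (positions 0-7)
  Group 2: 'e' x 1 (positions 8-8)
Total groups: 2

2


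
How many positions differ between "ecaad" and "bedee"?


Comparing "ecaad" and "bedee" position by position:
  Position 0: 'e' vs 'b' => DIFFER
  Position 1: 'c' vs 'e' => DIFFER
  Position 2: 'a' vs 'd' => DIFFER
  Position 3: 'a' vs 'e' => DIFFER
  Position 4: 'd' vs 'e' => DIFFER
Positions that differ: 5

5


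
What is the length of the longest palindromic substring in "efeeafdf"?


Input: "efeeafdf"
Checking substrings for palindromes:
  [0:3] "efe" (len 3) => palindrome
  [5:8] "fdf" (len 3) => palindrome
  [2:4] "ee" (len 2) => palindrome
Longest palindromic substring: "efe" with length 3

3


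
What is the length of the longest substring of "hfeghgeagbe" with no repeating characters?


Input: "hfeghgeagbe"
Sliding window (track last position of each char):
  Position 0 ('h'): window [0,0] length 1 -- new best
  Position 1 ('f'): window [0,1] length 2 -- new best
  Position 2 ('e'): window [0,2] length 3 -- new best
  Position 3 ('g'): window [0,3] length 4 -- new best
  Position 4 ('h'): repeat (last at 0), move window start to 1
  Position 4 ('h'): window [1,4] length 4
  Position 5 ('g'): repeat (last at 3), move window start to 4
  Position 5 ('g'): window [4,5] length 2
  Position 6 ('e'): window [4,6] length 3
  Position 7 ('a'): window [4,7] length 4
  Position 8 ('g'): repeat (last at 5), move window start to 6
  Position 8 ('g'): window [6,8] length 3
  Position 9 ('b'): window [6,9] length 4
  Position 10 ('e'): repeat (last at 6), move window start to 7
  Position 10 ('e'): window [7,10] length 4
Longest substring with no repeats: "hfeg" with length 4

4


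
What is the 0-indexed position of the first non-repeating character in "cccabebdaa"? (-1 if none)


Input: cccabebdaa
Character frequencies:
  'a': 3
  'b': 2
  'c': 3
  'd': 1
  'e': 1
Scanning left to right for freq == 1:
  Position 0 ('c'): freq=3, skip
  Position 1 ('c'): freq=3, skip
  Position 2 ('c'): freq=3, skip
  Position 3 ('a'): freq=3, skip
  Position 4 ('b'): freq=2, skip
  Position 5 ('e'): unique! => answer = 5

5


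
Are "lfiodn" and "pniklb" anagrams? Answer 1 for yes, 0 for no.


Strings: "lfiodn", "pniklb"
Sorted first:  dfilno
Sorted second: biklnp
Differ at position 0: 'd' vs 'b' => not anagrams

0


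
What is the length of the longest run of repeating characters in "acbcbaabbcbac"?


Input: "acbcbaabbcbac"
Scanning for longest run:
  Position 1 ('c'): new char, reset run to 1
  Position 2 ('b'): new char, reset run to 1
  Position 3 ('c'): new char, reset run to 1
  Position 4 ('b'): new char, reset run to 1
  Position 5 ('a'): new char, reset run to 1
  Position 6 ('a'): continues run of 'a', length=2
  Position 7 ('b'): new char, reset run to 1
  Position 8 ('b'): continues run of 'b', length=2
  Position 9 ('c'): new char, reset run to 1
  Position 10 ('b'): new char, reset run to 1
  Position 11 ('a'): new char, reset run to 1
  Position 12 ('c'): new char, reset run to 1
Longest run: 'a' with length 2

2


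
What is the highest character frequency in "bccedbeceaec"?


Input: bccedbeceaec
Character counts:
  'a': 1
  'b': 2
  'c': 4
  'd': 1
  'e': 4
Maximum frequency: 4

4


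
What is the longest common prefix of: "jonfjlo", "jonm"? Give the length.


Words: jonfjlo, jonm
  Position 0: all 'j' => match
  Position 1: all 'o' => match
  Position 2: all 'n' => match
  Position 3: ('f', 'm') => mismatch, stop
LCP = "jon" (length 3)

3


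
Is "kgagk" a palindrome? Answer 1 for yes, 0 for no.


Input: kgagk
Reversed: kgagk
  Compare pos 0 ('k') with pos 4 ('k'): match
  Compare pos 1 ('g') with pos 3 ('g'): match
Result: palindrome

1


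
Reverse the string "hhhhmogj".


Input: hhhhmogj
Reading characters right to left:
  Position 7: 'j'
  Position 6: 'g'
  Position 5: 'o'
  Position 4: 'm'
  Position 3: 'h'
  Position 2: 'h'
  Position 1: 'h'
  Position 0: 'h'
Reversed: jgomhhhh

jgomhhhh


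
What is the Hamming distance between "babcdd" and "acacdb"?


Comparing "babcdd" and "acacdb" position by position:
  Position 0: 'b' vs 'a' => differ
  Position 1: 'a' vs 'c' => differ
  Position 2: 'b' vs 'a' => differ
  Position 3: 'c' vs 'c' => same
  Position 4: 'd' vs 'd' => same
  Position 5: 'd' vs 'b' => differ
Total differences (Hamming distance): 4

4


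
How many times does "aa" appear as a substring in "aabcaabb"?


Searching for "aa" in "aabcaabb"
Scanning each position:
  Position 0: "aa" => MATCH
  Position 1: "ab" => no
  Position 2: "bc" => no
  Position 3: "ca" => no
  Position 4: "aa" => MATCH
  Position 5: "ab" => no
  Position 6: "bb" => no
Total occurrences: 2

2


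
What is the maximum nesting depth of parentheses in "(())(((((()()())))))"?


Input: "(())(((((()()())))))"
Tracking depth:
  Position 0 '(': depth becomes 1
  Position 1 '(': depth becomes 2
  Position 2 ')': depth becomes 1
  Position 3 ')': depth becomes 0
  Position 4 '(': depth becomes 1
  Position 5 '(': depth becomes 2
  Position 6 '(': depth becomes 3
  Position 7 '(': depth becomes 4
  Position 8 '(': depth becomes 5
  Position 9 '(': depth becomes 6
  Position 10 ')': depth becomes 5
  Position 11 '(': depth becomes 6
  Position 12 ')': depth becomes 5
  Position 13 '(': depth becomes 6
  Position 14 ')': depth becomes 5
  Position 15 ')': depth becomes 4
  Position 16 ')': depth becomes 3
  Position 17 ')': depth becomes 2
  Position 18 ')': depth becomes 1
  Position 19 ')': depth becomes 0
Maximum depth reached: 6

6


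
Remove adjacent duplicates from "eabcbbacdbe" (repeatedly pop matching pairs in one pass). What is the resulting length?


Input: eabcbbacdbe
Stack-based adjacent duplicate removal:
  Read 'e': push. Stack: e
  Read 'a': push. Stack: ea
  Read 'b': push. Stack: eab
  Read 'c': push. Stack: eabc
  Read 'b': push. Stack: eabcb
  Read 'b': matches stack top 'b' => pop. Stack: eabc
  Read 'a': push. Stack: eabca
  Read 'c': push. Stack: eabcac
  Read 'd': push. Stack: eabcacd
  Read 'b': push. Stack: eabcacdb
  Read 'e': push. Stack: eabcacdbe
Final stack: "eabcacdbe" (length 9)

9


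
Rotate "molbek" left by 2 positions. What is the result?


Input: "molbek", rotate left by 2
First 2 characters: "mo"
Remaining characters: "lbek"
Concatenate remaining + first: "lbek" + "mo" = "lbekmo"

lbekmo


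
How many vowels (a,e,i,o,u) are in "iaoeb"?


Input: iaoeb
Checking each character:
  'i' at position 0: vowel (running total: 1)
  'a' at position 1: vowel (running total: 2)
  'o' at position 2: vowel (running total: 3)
  'e' at position 3: vowel (running total: 4)
  'b' at position 4: consonant
Total vowels: 4

4


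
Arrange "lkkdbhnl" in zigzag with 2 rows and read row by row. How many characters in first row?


Zigzag "lkkdbhnl" into 2 rows:
Placing characters:
  'l' => row 0
  'k' => row 1
  'k' => row 0
  'd' => row 1
  'b' => row 0
  'h' => row 1
  'n' => row 0
  'l' => row 1
Rows:
  Row 0: "lkbn"
  Row 1: "kdhl"
First row length: 4

4


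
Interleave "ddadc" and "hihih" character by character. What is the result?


Interleaving "ddadc" and "hihih":
  Position 0: 'd' from first, 'h' from second => "dh"
  Position 1: 'd' from first, 'i' from second => "di"
  Position 2: 'a' from first, 'h' from second => "ah"
  Position 3: 'd' from first, 'i' from second => "di"
  Position 4: 'c' from first, 'h' from second => "ch"
Result: dhdiahdich

dhdiahdich


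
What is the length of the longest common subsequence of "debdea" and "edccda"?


LCS of "debdea" and "edccda"
DP table:
           e    d    c    c    d    a
      0    0    0    0    0    0    0
  d   0    0    1    1    1    1    1
  e   0    1    1    1    1    1    1
  b   0    1    1    1    1    1    1
  d   0    1    2    2    2    2    2
  e   0    1    2    2    2    2    2
  a   0    1    2    2    2    2    3
LCS length = dp[6][6] = 3

3


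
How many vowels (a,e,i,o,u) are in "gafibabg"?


Input: gafibabg
Checking each character:
  'g' at position 0: consonant
  'a' at position 1: vowel (running total: 1)
  'f' at position 2: consonant
  'i' at position 3: vowel (running total: 2)
  'b' at position 4: consonant
  'a' at position 5: vowel (running total: 3)
  'b' at position 6: consonant
  'g' at position 7: consonant
Total vowels: 3

3


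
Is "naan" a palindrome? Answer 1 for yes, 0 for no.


Input: naan
Reversed: naan
  Compare pos 0 ('n') with pos 3 ('n'): match
  Compare pos 1 ('a') with pos 2 ('a'): match
Result: palindrome

1


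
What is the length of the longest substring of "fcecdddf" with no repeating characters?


Input: "fcecdddf"
Sliding window (track last position of each char):
  Position 0 ('f'): window [0,0] length 1 -- new best
  Position 1 ('c'): window [0,1] length 2 -- new best
  Position 2 ('e'): window [0,2] length 3 -- new best
  Position 3 ('c'): repeat (last at 1), move window start to 2
  Position 3 ('c'): window [2,3] length 2
  Position 4 ('d'): window [2,4] length 3
  Position 5 ('d'): repeat (last at 4), move window start to 5
  Position 5 ('d'): window [5,5] length 1
  Position 6 ('d'): repeat (last at 5), move window start to 6
  Position 6 ('d'): window [6,6] length 1
  Position 7 ('f'): window [6,7] length 2
Longest substring with no repeats: "fce" with length 3

3


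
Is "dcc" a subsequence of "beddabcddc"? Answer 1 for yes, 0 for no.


Check if "dcc" is a subsequence of "beddabcddc"
Greedy scan:
  Position 0 ('b'): no match needed
  Position 1 ('e'): no match needed
  Position 2 ('d'): matches sub[0] = 'd'
  Position 3 ('d'): no match needed
  Position 4 ('a'): no match needed
  Position 5 ('b'): no match needed
  Position 6 ('c'): matches sub[1] = 'c'
  Position 7 ('d'): no match needed
  Position 8 ('d'): no match needed
  Position 9 ('c'): matches sub[2] = 'c'
All 3 characters matched => is a subsequence

1


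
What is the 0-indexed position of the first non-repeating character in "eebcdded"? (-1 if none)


Input: eebcdded
Character frequencies:
  'b': 1
  'c': 1
  'd': 3
  'e': 3
Scanning left to right for freq == 1:
  Position 0 ('e'): freq=3, skip
  Position 1 ('e'): freq=3, skip
  Position 2 ('b'): unique! => answer = 2

2


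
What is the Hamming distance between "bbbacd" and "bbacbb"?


Comparing "bbbacd" and "bbacbb" position by position:
  Position 0: 'b' vs 'b' => same
  Position 1: 'b' vs 'b' => same
  Position 2: 'b' vs 'a' => differ
  Position 3: 'a' vs 'c' => differ
  Position 4: 'c' vs 'b' => differ
  Position 5: 'd' vs 'b' => differ
Total differences (Hamming distance): 4

4


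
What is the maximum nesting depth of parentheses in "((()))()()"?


Input: "((()))()()"
Tracking depth:
  Position 0 '(': depth becomes 1
  Position 1 '(': depth becomes 2
  Position 2 '(': depth becomes 3
  Position 3 ')': depth becomes 2
  Position 4 ')': depth becomes 1
  Position 5 ')': depth becomes 0
  Position 6 '(': depth becomes 1
  Position 7 ')': depth becomes 0
  Position 8 '(': depth becomes 1
  Position 9 ')': depth becomes 0
Maximum depth reached: 3

3


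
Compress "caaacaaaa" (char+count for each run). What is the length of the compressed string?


Input: caaacaaaa
Runs:
  'c' x 1 => "c1"
  'a' x 3 => "a3"
  'c' x 1 => "c1"
  'a' x 4 => "a4"
Compressed: "c1a3c1a4"
Compressed length: 8

8


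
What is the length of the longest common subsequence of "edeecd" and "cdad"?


LCS of "edeecd" and "cdad"
DP table:
           c    d    a    d
      0    0    0    0    0
  e   0    0    0    0    0
  d   0    0    1    1    1
  e   0    0    1    1    1
  e   0    0    1    1    1
  c   0    1    1    1    1
  d   0    1    2    2    2
LCS length = dp[6][4] = 2

2


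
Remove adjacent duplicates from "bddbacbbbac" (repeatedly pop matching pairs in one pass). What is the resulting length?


Input: bddbacbbbac
Stack-based adjacent duplicate removal:
  Read 'b': push. Stack: b
  Read 'd': push. Stack: bd
  Read 'd': matches stack top 'd' => pop. Stack: b
  Read 'b': matches stack top 'b' => pop. Stack: (empty)
  Read 'a': push. Stack: a
  Read 'c': push. Stack: ac
  Read 'b': push. Stack: acb
  Read 'b': matches stack top 'b' => pop. Stack: ac
  Read 'b': push. Stack: acb
  Read 'a': push. Stack: acba
  Read 'c': push. Stack: acbac
Final stack: "acbac" (length 5)

5


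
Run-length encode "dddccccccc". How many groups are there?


Input: dddccccccc
Scanning for consecutive runs:
  Group 1: 'd' x 3 (positions 0-2)
  Group 2: 'c' x 7 (positions 3-9)
Total groups: 2

2


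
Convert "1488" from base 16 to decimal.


Input: "1488" in base 16
Positional expansion:
  Digit '1' (value 1) x 16^3 = 4096
  Digit '4' (value 4) x 16^2 = 1024
  Digit '8' (value 8) x 16^1 = 128
  Digit '8' (value 8) x 16^0 = 8
Sum = 5256

5256


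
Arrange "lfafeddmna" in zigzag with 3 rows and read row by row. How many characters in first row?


Zigzag "lfafeddmna" into 3 rows:
Placing characters:
  'l' => row 0
  'f' => row 1
  'a' => row 2
  'f' => row 1
  'e' => row 0
  'd' => row 1
  'd' => row 2
  'm' => row 1
  'n' => row 0
  'a' => row 1
Rows:
  Row 0: "len"
  Row 1: "ffdma"
  Row 2: "ad"
First row length: 3

3


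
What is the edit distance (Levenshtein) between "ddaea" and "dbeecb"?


Computing edit distance: "ddaea" -> "dbeecb"
DP table:
           d    b    e    e    c    b
      0    1    2    3    4    5    6
  d   1    0    1    2    3    4    5
  d   2    1    1    2    3    4    5
  a   3    2    2    2    3    4    5
  e   4    3    3    2    2    3    4
  a   5    4    4    3    3    3    4
Edit distance = dp[5][6] = 4

4


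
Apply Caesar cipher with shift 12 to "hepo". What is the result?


Caesar cipher: shift "hepo" by 12
  'h' (pos 7) + 12 = pos 19 = 't'
  'e' (pos 4) + 12 = pos 16 = 'q'
  'p' (pos 15) + 12 = pos 1 = 'b'
  'o' (pos 14) + 12 = pos 0 = 'a'
Result: tqba

tqba


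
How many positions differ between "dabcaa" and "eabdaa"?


Comparing "dabcaa" and "eabdaa" position by position:
  Position 0: 'd' vs 'e' => DIFFER
  Position 1: 'a' vs 'a' => same
  Position 2: 'b' vs 'b' => same
  Position 3: 'c' vs 'd' => DIFFER
  Position 4: 'a' vs 'a' => same
  Position 5: 'a' vs 'a' => same
Positions that differ: 2

2


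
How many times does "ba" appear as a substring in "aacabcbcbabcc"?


Searching for "ba" in "aacabcbcbabcc"
Scanning each position:
  Position 0: "aa" => no
  Position 1: "ac" => no
  Position 2: "ca" => no
  Position 3: "ab" => no
  Position 4: "bc" => no
  Position 5: "cb" => no
  Position 6: "bc" => no
  Position 7: "cb" => no
  Position 8: "ba" => MATCH
  Position 9: "ab" => no
  Position 10: "bc" => no
  Position 11: "cc" => no
Total occurrences: 1

1


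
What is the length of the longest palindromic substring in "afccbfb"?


Input: "afccbfb"
Checking substrings for palindromes:
  [4:7] "bfb" (len 3) => palindrome
  [2:4] "cc" (len 2) => palindrome
Longest palindromic substring: "bfb" with length 3

3


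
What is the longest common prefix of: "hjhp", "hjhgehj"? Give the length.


Words: hjhp, hjhgehj
  Position 0: all 'h' => match
  Position 1: all 'j' => match
  Position 2: all 'h' => match
  Position 3: ('p', 'g') => mismatch, stop
LCP = "hjh" (length 3)

3


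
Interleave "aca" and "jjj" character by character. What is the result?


Interleaving "aca" and "jjj":
  Position 0: 'a' from first, 'j' from second => "aj"
  Position 1: 'c' from first, 'j' from second => "cj"
  Position 2: 'a' from first, 'j' from second => "aj"
Result: ajcjaj

ajcjaj


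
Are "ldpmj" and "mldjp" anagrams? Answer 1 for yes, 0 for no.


Strings: "ldpmj", "mldjp"
Sorted first:  djlmp
Sorted second: djlmp
Sorted forms match => anagrams

1


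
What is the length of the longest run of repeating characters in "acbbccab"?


Input: "acbbccab"
Scanning for longest run:
  Position 1 ('c'): new char, reset run to 1
  Position 2 ('b'): new char, reset run to 1
  Position 3 ('b'): continues run of 'b', length=2
  Position 4 ('c'): new char, reset run to 1
  Position 5 ('c'): continues run of 'c', length=2
  Position 6 ('a'): new char, reset run to 1
  Position 7 ('b'): new char, reset run to 1
Longest run: 'b' with length 2

2


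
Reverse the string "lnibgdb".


Input: lnibgdb
Reading characters right to left:
  Position 6: 'b'
  Position 5: 'd'
  Position 4: 'g'
  Position 3: 'b'
  Position 2: 'i'
  Position 1: 'n'
  Position 0: 'l'
Reversed: bdgbinl

bdgbinl


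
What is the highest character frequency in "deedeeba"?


Input: deedeeba
Character counts:
  'a': 1
  'b': 1
  'd': 2
  'e': 4
Maximum frequency: 4

4


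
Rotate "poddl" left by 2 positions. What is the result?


Input: "poddl", rotate left by 2
First 2 characters: "po"
Remaining characters: "ddl"
Concatenate remaining + first: "ddl" + "po" = "ddlpo"

ddlpo


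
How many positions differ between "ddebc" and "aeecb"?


Comparing "ddebc" and "aeecb" position by position:
  Position 0: 'd' vs 'a' => DIFFER
  Position 1: 'd' vs 'e' => DIFFER
  Position 2: 'e' vs 'e' => same
  Position 3: 'b' vs 'c' => DIFFER
  Position 4: 'c' vs 'b' => DIFFER
Positions that differ: 4

4


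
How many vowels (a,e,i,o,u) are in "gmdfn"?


Input: gmdfn
Checking each character:
  'g' at position 0: consonant
  'm' at position 1: consonant
  'd' at position 2: consonant
  'f' at position 3: consonant
  'n' at position 4: consonant
Total vowels: 0

0


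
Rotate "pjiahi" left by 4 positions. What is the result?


Input: "pjiahi", rotate left by 4
First 4 characters: "pjia"
Remaining characters: "hi"
Concatenate remaining + first: "hi" + "pjia" = "hipjia"

hipjia


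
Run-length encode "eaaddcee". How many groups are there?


Input: eaaddcee
Scanning for consecutive runs:
  Group 1: 'e' x 1 (positions 0-0)
  Group 2: 'a' x 2 (positions 1-2)
  Group 3: 'd' x 2 (positions 3-4)
  Group 4: 'c' x 1 (positions 5-5)
  Group 5: 'e' x 2 (positions 6-7)
Total groups: 5

5


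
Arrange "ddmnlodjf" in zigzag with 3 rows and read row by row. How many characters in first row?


Zigzag "ddmnlodjf" into 3 rows:
Placing characters:
  'd' => row 0
  'd' => row 1
  'm' => row 2
  'n' => row 1
  'l' => row 0
  'o' => row 1
  'd' => row 2
  'j' => row 1
  'f' => row 0
Rows:
  Row 0: "dlf"
  Row 1: "dnoj"
  Row 2: "md"
First row length: 3

3


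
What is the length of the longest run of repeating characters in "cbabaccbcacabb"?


Input: "cbabaccbcacabb"
Scanning for longest run:
  Position 1 ('b'): new char, reset run to 1
  Position 2 ('a'): new char, reset run to 1
  Position 3 ('b'): new char, reset run to 1
  Position 4 ('a'): new char, reset run to 1
  Position 5 ('c'): new char, reset run to 1
  Position 6 ('c'): continues run of 'c', length=2
  Position 7 ('b'): new char, reset run to 1
  Position 8 ('c'): new char, reset run to 1
  Position 9 ('a'): new char, reset run to 1
  Position 10 ('c'): new char, reset run to 1
  Position 11 ('a'): new char, reset run to 1
  Position 12 ('b'): new char, reset run to 1
  Position 13 ('b'): continues run of 'b', length=2
Longest run: 'c' with length 2

2


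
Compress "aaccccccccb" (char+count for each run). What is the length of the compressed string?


Input: aaccccccccb
Runs:
  'a' x 2 => "a2"
  'c' x 8 => "c8"
  'b' x 1 => "b1"
Compressed: "a2c8b1"
Compressed length: 6

6


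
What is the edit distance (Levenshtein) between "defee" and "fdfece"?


Computing edit distance: "defee" -> "fdfece"
DP table:
           f    d    f    e    c    e
      0    1    2    3    4    5    6
  d   1    1    1    2    3    4    5
  e   2    2    2    2    2    3    4
  f   3    2    3    2    3    3    4
  e   4    3    3    3    2    3    3
  e   5    4    4    4    3    3    3
Edit distance = dp[5][6] = 3

3


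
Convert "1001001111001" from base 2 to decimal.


Input: "1001001111001" in base 2
Positional expansion:
  Digit '1' (value 1) x 2^12 = 4096
  Digit '0' (value 0) x 2^11 = 0
  Digit '0' (value 0) x 2^10 = 0
  Digit '1' (value 1) x 2^9 = 512
  Digit '0' (value 0) x 2^8 = 0
  Digit '0' (value 0) x 2^7 = 0
  Digit '1' (value 1) x 2^6 = 64
  Digit '1' (value 1) x 2^5 = 32
  Digit '1' (value 1) x 2^4 = 16
  Digit '1' (value 1) x 2^3 = 8
  Digit '0' (value 0) x 2^2 = 0
  Digit '0' (value 0) x 2^1 = 0
  Digit '1' (value 1) x 2^0 = 1
Sum = 4729

4729


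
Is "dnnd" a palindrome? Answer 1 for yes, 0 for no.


Input: dnnd
Reversed: dnnd
  Compare pos 0 ('d') with pos 3 ('d'): match
  Compare pos 1 ('n') with pos 2 ('n'): match
Result: palindrome

1


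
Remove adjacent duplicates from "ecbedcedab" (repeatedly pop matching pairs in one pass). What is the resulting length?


Input: ecbedcedab
Stack-based adjacent duplicate removal:
  Read 'e': push. Stack: e
  Read 'c': push. Stack: ec
  Read 'b': push. Stack: ecb
  Read 'e': push. Stack: ecbe
  Read 'd': push. Stack: ecbed
  Read 'c': push. Stack: ecbedc
  Read 'e': push. Stack: ecbedce
  Read 'd': push. Stack: ecbedced
  Read 'a': push. Stack: ecbedceda
  Read 'b': push. Stack: ecbedcedab
Final stack: "ecbedcedab" (length 10)

10


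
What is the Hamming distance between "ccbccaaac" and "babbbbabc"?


Comparing "ccbccaaac" and "babbbbabc" position by position:
  Position 0: 'c' vs 'b' => differ
  Position 1: 'c' vs 'a' => differ
  Position 2: 'b' vs 'b' => same
  Position 3: 'c' vs 'b' => differ
  Position 4: 'c' vs 'b' => differ
  Position 5: 'a' vs 'b' => differ
  Position 6: 'a' vs 'a' => same
  Position 7: 'a' vs 'b' => differ
  Position 8: 'c' vs 'c' => same
Total differences (Hamming distance): 6

6


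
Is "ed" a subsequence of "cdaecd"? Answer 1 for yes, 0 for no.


Check if "ed" is a subsequence of "cdaecd"
Greedy scan:
  Position 0 ('c'): no match needed
  Position 1 ('d'): no match needed
  Position 2 ('a'): no match needed
  Position 3 ('e'): matches sub[0] = 'e'
  Position 4 ('c'): no match needed
  Position 5 ('d'): matches sub[1] = 'd'
All 2 characters matched => is a subsequence

1


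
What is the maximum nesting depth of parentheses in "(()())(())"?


Input: "(()())(())"
Tracking depth:
  Position 0 '(': depth becomes 1
  Position 1 '(': depth becomes 2
  Position 2 ')': depth becomes 1
  Position 3 '(': depth becomes 2
  Position 4 ')': depth becomes 1
  Position 5 ')': depth becomes 0
  Position 6 '(': depth becomes 1
  Position 7 '(': depth becomes 2
  Position 8 ')': depth becomes 1
  Position 9 ')': depth becomes 0
Maximum depth reached: 2

2


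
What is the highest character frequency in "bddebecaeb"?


Input: bddebecaeb
Character counts:
  'a': 1
  'b': 3
  'c': 1
  'd': 2
  'e': 3
Maximum frequency: 3

3


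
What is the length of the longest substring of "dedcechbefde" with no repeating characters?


Input: "dedcechbefde"
Sliding window (track last position of each char):
  Position 0 ('d'): window [0,0] length 1 -- new best
  Position 1 ('e'): window [0,1] length 2 -- new best
  Position 2 ('d'): repeat (last at 0), move window start to 1
  Position 2 ('d'): window [1,2] length 2
  Position 3 ('c'): window [1,3] length 3 -- new best
  Position 4 ('e'): repeat (last at 1), move window start to 2
  Position 4 ('e'): window [2,4] length 3
  Position 5 ('c'): repeat (last at 3), move window start to 4
  Position 5 ('c'): window [4,5] length 2
  Position 6 ('h'): window [4,6] length 3
  Position 7 ('b'): window [4,7] length 4 -- new best
  Position 8 ('e'): repeat (last at 4), move window start to 5
  Position 8 ('e'): window [5,8] length 4
  Position 9 ('f'): window [5,9] length 5 -- new best
  Position 10 ('d'): window [5,10] length 6 -- new best
  Position 11 ('e'): repeat (last at 8), move window start to 9
  Position 11 ('e'): window [9,11] length 3
Longest substring with no repeats: "chbefd" with length 6

6


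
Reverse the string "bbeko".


Input: bbeko
Reading characters right to left:
  Position 4: 'o'
  Position 3: 'k'
  Position 2: 'e'
  Position 1: 'b'
  Position 0: 'b'
Reversed: okebb

okebb


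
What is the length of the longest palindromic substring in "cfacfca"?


Input: "cfacfca"
Checking substrings for palindromes:
  [2:7] "acfca" (len 5) => palindrome
  [3:6] "cfc" (len 3) => palindrome
Longest palindromic substring: "acfca" with length 5

5


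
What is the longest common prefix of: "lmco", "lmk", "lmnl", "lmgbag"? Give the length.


Words: lmco, lmk, lmnl, lmgbag
  Position 0: all 'l' => match
  Position 1: all 'm' => match
  Position 2: ('c', 'k', 'n', 'g') => mismatch, stop
LCP = "lm" (length 2)

2


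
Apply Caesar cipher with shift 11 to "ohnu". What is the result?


Caesar cipher: shift "ohnu" by 11
  'o' (pos 14) + 11 = pos 25 = 'z'
  'h' (pos 7) + 11 = pos 18 = 's'
  'n' (pos 13) + 11 = pos 24 = 'y'
  'u' (pos 20) + 11 = pos 5 = 'f'
Result: zsyf

zsyf


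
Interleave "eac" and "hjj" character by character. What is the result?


Interleaving "eac" and "hjj":
  Position 0: 'e' from first, 'h' from second => "eh"
  Position 1: 'a' from first, 'j' from second => "aj"
  Position 2: 'c' from first, 'j' from second => "cj"
Result: ehajcj

ehajcj


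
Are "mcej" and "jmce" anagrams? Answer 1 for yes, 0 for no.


Strings: "mcej", "jmce"
Sorted first:  cejm
Sorted second: cejm
Sorted forms match => anagrams

1


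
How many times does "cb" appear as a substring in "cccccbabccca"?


Searching for "cb" in "cccccbabccca"
Scanning each position:
  Position 0: "cc" => no
  Position 1: "cc" => no
  Position 2: "cc" => no
  Position 3: "cc" => no
  Position 4: "cb" => MATCH
  Position 5: "ba" => no
  Position 6: "ab" => no
  Position 7: "bc" => no
  Position 8: "cc" => no
  Position 9: "cc" => no
  Position 10: "ca" => no
Total occurrences: 1

1


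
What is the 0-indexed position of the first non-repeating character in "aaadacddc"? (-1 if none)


Input: aaadacddc
Character frequencies:
  'a': 4
  'c': 2
  'd': 3
Scanning left to right for freq == 1:
  Position 0 ('a'): freq=4, skip
  Position 1 ('a'): freq=4, skip
  Position 2 ('a'): freq=4, skip
  Position 3 ('d'): freq=3, skip
  Position 4 ('a'): freq=4, skip
  Position 5 ('c'): freq=2, skip
  Position 6 ('d'): freq=3, skip
  Position 7 ('d'): freq=3, skip
  Position 8 ('c'): freq=2, skip
  No unique character found => answer = -1

-1


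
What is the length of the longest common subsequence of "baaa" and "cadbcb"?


LCS of "baaa" and "cadbcb"
DP table:
           c    a    d    b    c    b
      0    0    0    0    0    0    0
  b   0    0    0    0    1    1    1
  a   0    0    1    1    1    1    1
  a   0    0    1    1    1    1    1
  a   0    0    1    1    1    1    1
LCS length = dp[4][6] = 1

1


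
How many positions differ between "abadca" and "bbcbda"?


Comparing "abadca" and "bbcbda" position by position:
  Position 0: 'a' vs 'b' => DIFFER
  Position 1: 'b' vs 'b' => same
  Position 2: 'a' vs 'c' => DIFFER
  Position 3: 'd' vs 'b' => DIFFER
  Position 4: 'c' vs 'd' => DIFFER
  Position 5: 'a' vs 'a' => same
Positions that differ: 4

4


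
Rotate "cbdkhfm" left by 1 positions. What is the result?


Input: "cbdkhfm", rotate left by 1
First 1 characters: "c"
Remaining characters: "bdkhfm"
Concatenate remaining + first: "bdkhfm" + "c" = "bdkhfmc"

bdkhfmc


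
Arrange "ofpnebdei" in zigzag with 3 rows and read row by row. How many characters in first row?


Zigzag "ofpnebdei" into 3 rows:
Placing characters:
  'o' => row 0
  'f' => row 1
  'p' => row 2
  'n' => row 1
  'e' => row 0
  'b' => row 1
  'd' => row 2
  'e' => row 1
  'i' => row 0
Rows:
  Row 0: "oei"
  Row 1: "fnbe"
  Row 2: "pd"
First row length: 3

3


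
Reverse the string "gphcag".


Input: gphcag
Reading characters right to left:
  Position 5: 'g'
  Position 4: 'a'
  Position 3: 'c'
  Position 2: 'h'
  Position 1: 'p'
  Position 0: 'g'
Reversed: gachpg

gachpg


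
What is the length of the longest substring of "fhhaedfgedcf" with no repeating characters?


Input: "fhhaedfgedcf"
Sliding window (track last position of each char):
  Position 0 ('f'): window [0,0] length 1 -- new best
  Position 1 ('h'): window [0,1] length 2 -- new best
  Position 2 ('h'): repeat (last at 1), move window start to 2
  Position 2 ('h'): window [2,2] length 1
  Position 3 ('a'): window [2,3] length 2
  Position 4 ('e'): window [2,4] length 3 -- new best
  Position 5 ('d'): window [2,5] length 4 -- new best
  Position 6 ('f'): window [2,6] length 5 -- new best
  Position 7 ('g'): window [2,7] length 6 -- new best
  Position 8 ('e'): repeat (last at 4), move window start to 5
  Position 8 ('e'): window [5,8] length 4
  Position 9 ('d'): repeat (last at 5), move window start to 6
  Position 9 ('d'): window [6,9] length 4
  Position 10 ('c'): window [6,10] length 5
  Position 11 ('f'): repeat (last at 6), move window start to 7
  Position 11 ('f'): window [7,11] length 5
Longest substring with no repeats: "haedfg" with length 6

6


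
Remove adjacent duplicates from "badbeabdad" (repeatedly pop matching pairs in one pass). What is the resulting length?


Input: badbeabdad
Stack-based adjacent duplicate removal:
  Read 'b': push. Stack: b
  Read 'a': push. Stack: ba
  Read 'd': push. Stack: bad
  Read 'b': push. Stack: badb
  Read 'e': push. Stack: badbe
  Read 'a': push. Stack: badbea
  Read 'b': push. Stack: badbeab
  Read 'd': push. Stack: badbeabd
  Read 'a': push. Stack: badbeabda
  Read 'd': push. Stack: badbeabdad
Final stack: "badbeabdad" (length 10)

10


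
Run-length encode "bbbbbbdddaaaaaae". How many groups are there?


Input: bbbbbbdddaaaaaae
Scanning for consecutive runs:
  Group 1: 'b' x 6 (positions 0-5)
  Group 2: 'd' x 3 (positions 6-8)
  Group 3: 'a' x 6 (positions 9-14)
  Group 4: 'e' x 1 (positions 15-15)
Total groups: 4

4


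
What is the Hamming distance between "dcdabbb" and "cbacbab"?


Comparing "dcdabbb" and "cbacbab" position by position:
  Position 0: 'd' vs 'c' => differ
  Position 1: 'c' vs 'b' => differ
  Position 2: 'd' vs 'a' => differ
  Position 3: 'a' vs 'c' => differ
  Position 4: 'b' vs 'b' => same
  Position 5: 'b' vs 'a' => differ
  Position 6: 'b' vs 'b' => same
Total differences (Hamming distance): 5

5


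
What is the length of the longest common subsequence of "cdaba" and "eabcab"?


LCS of "cdaba" and "eabcab"
DP table:
           e    a    b    c    a    b
      0    0    0    0    0    0    0
  c   0    0    0    0    1    1    1
  d   0    0    0    0    1    1    1
  a   0    0    1    1    1    2    2
  b   0    0    1    2    2    2    3
  a   0    0    1    2    2    3    3
LCS length = dp[5][6] = 3

3


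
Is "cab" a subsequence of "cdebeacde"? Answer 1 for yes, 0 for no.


Check if "cab" is a subsequence of "cdebeacde"
Greedy scan:
  Position 0 ('c'): matches sub[0] = 'c'
  Position 1 ('d'): no match needed
  Position 2 ('e'): no match needed
  Position 3 ('b'): no match needed
  Position 4 ('e'): no match needed
  Position 5 ('a'): matches sub[1] = 'a'
  Position 6 ('c'): no match needed
  Position 7 ('d'): no match needed
  Position 8 ('e'): no match needed
Only matched 2/3 characters => not a subsequence

0


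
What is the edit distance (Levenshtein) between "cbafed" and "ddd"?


Computing edit distance: "cbafed" -> "ddd"
DP table:
           d    d    d
      0    1    2    3
  c   1    1    2    3
  b   2    2    2    3
  a   3    3    3    3
  f   4    4    4    4
  e   5    5    5    5
  d   6    5    5    5
Edit distance = dp[6][3] = 5

5


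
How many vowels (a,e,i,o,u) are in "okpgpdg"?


Input: okpgpdg
Checking each character:
  'o' at position 0: vowel (running total: 1)
  'k' at position 1: consonant
  'p' at position 2: consonant
  'g' at position 3: consonant
  'p' at position 4: consonant
  'd' at position 5: consonant
  'g' at position 6: consonant
Total vowels: 1

1


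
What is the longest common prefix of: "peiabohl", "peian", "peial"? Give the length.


Words: peiabohl, peian, peial
  Position 0: all 'p' => match
  Position 1: all 'e' => match
  Position 2: all 'i' => match
  Position 3: all 'a' => match
  Position 4: ('b', 'n', 'l') => mismatch, stop
LCP = "peia" (length 4)

4
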